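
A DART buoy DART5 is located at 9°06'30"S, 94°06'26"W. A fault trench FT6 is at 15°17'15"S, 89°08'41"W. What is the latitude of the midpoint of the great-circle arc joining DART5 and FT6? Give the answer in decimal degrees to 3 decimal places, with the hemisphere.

12.209°S

DART5: φ = -9.10833°, λ = -94.10722°
FT6: φ = -15.28750°, λ = -89.14472°
Bx = cos φ₂ cos Δλ = 0.960999,  By = cos φ₂ sin Δλ = 0.083443
φₘ = atan2(sin φ₁ + sin φ₂, √((cos φ₁ + Bx)² + By²)) = -12.20902°
λₘ = λ₁ + atan2(By, cos φ₁ + Bx) = -91.65494°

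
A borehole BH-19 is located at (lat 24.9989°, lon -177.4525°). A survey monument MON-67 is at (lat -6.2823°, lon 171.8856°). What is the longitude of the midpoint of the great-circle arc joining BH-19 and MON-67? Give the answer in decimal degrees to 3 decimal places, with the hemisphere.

Bx = cos φ₂ cos Δλ = 0.976835,  By = cos φ₂ sin Δλ = -0.183902
φₘ = atan2(sin φ₁ + sin φ₂, √((cos φ₁ + Bx)² + By²)) = 9.39814°
λₘ = λ₁ + atan2(By, cos φ₁ + Bx) = 176.96987°

176.970°E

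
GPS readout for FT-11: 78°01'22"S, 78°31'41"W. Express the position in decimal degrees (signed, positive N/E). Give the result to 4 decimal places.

-78.0228°, -78.5281°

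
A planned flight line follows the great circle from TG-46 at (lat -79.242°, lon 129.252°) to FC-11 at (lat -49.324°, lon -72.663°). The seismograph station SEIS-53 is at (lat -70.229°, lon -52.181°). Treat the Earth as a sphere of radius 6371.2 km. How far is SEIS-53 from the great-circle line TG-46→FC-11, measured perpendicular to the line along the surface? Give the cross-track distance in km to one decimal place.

968.5 km

δ₁₃ = central angle TG-46→SEIS-53 = 0.532793 rad  (haversine)
θ₁₃ = bearing TG-46→SEIS-53 = 179.046°,  θ₁₂ = bearing TG-46→FC-11 = 161.701°
dₓₜ = R·arcsin(sin δ₁₃ · sin(θ₁₃ − θ₁₂)) = 6371.2·arcsin(0.50794·sin(17.344°)) = 968.485 km
|dₓₜ| = 968.485 km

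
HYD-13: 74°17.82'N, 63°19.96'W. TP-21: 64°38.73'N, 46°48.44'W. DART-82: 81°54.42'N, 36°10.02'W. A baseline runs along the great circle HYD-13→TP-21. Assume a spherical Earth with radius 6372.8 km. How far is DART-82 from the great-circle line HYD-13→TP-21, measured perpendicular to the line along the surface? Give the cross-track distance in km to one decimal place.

HYD-13: φ = +74.29700°, λ = -63.33267°
TP-21: φ = +64.64550°, λ = -46.80733°
DART-82: φ = +81.90700°, λ = -36.16700°
δ₁₃ = central angle HYD-13→DART-82 = 0.161486 rad  (haversine)
θ₁₃ = bearing HYD-13→DART-82 = 23.563°,  θ₁₂ = bearing HYD-13→TP-21 = 141.040°
dₓₜ = R·arcsin(sin δ₁₃ · sin(θ₁₃ − θ₁₂)) = 6372.8·arcsin(0.16079·sin(-117.477°)) = -912.182 km
|dₓₜ| = 912.182 km

912.2 km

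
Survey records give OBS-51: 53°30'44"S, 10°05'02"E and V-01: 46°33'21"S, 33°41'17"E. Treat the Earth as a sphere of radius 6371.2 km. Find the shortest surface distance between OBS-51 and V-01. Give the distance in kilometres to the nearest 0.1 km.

OBS-51: φ = -53.51222°, λ = +10.08389°
V-01: φ = -46.55583°, λ = +33.68806°
Δφ = 6.9564°,  Δλ = 23.6042°
a = sin²(Δφ/2) + cos φ₁ cos φ₂ sin²(Δλ/2) = 0.020787
c = 2·arcsin(√a) = 0.289360 rad = 16.5791°
d = R·c = 6371.2 × 0.289360 = 1843.6 km

1843.6 km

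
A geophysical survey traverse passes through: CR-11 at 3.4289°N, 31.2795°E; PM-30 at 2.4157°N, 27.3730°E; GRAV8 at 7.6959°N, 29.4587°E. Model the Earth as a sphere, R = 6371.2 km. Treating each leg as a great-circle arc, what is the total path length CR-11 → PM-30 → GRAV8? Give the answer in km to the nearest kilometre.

CR-11→PM-30: c = 0.070350 rad, d = 448.22 km
PM-30→GRAV8: c = 0.099029 rad, d = 630.93 km
Total = 448.22 + 630.93 = 1079.15 km

1079 km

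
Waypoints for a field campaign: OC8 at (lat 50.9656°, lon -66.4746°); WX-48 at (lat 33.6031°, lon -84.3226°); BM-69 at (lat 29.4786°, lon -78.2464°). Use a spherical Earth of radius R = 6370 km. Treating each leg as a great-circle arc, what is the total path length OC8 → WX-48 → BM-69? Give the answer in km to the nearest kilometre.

OC8→WX-48: c = 0.378578 rad, d = 2411.54 km
WX-48→BM-69: c = 0.115505 rad, d = 735.77 km
Total = 2411.54 + 735.77 = 3147.31 km

3147 km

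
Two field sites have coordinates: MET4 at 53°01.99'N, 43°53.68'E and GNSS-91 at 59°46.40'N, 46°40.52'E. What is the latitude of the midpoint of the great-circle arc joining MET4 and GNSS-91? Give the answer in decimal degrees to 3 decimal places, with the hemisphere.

MET4: φ = +53.03317°, λ = +43.89467°
GNSS-91: φ = +59.77333°, λ = +46.67533°
Bx = cos φ₂ cos Δλ = 0.502829,  By = cos φ₂ sin Δλ = 0.024422
φₘ = atan2(sin φ₁ + sin φ₂, √((cos φ₁ + Bx)² + By²)) = 56.41096°
λₘ = λ₁ + atan2(By, cos φ₁ + Bx) = 45.16173°

56.411°N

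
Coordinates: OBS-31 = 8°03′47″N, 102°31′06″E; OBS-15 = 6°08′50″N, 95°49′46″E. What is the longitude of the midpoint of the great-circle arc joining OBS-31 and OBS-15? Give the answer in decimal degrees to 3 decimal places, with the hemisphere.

99.167°E

OBS-31: φ = +8.06306°, λ = +102.51833°
OBS-15: φ = +6.14722°, λ = +95.82944°
Bx = cos φ₂ cos Δλ = 0.987482,  By = cos φ₂ sin Δλ = -0.115808
φₘ = atan2(sin φ₁ + sin φ₂, √((cos φ₁ + Bx)² + By²)) = 7.11714°
λₘ = λ₁ + atan2(By, cos φ₁ + Bx) = 99.16691°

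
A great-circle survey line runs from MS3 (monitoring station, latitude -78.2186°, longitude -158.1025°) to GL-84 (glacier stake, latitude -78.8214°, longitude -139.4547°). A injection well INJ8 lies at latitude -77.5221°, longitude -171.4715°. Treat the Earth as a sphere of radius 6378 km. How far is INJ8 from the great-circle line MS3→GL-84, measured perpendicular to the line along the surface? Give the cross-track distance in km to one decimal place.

δ₁₃ = central angle MS3→INJ8 = 0.050391 rad  (haversine)
θ₁₃ = bearing MS3→INJ8 = 277.328°,  θ₁₂ = bearing MS3→GL-84 = 108.286°
dₓₜ = R·arcsin(sin δ₁₃ · sin(θ₁₃ − θ₁₂)) = 6378·arcsin(0.05037·sin(169.042°)) = 61.070 km
|dₓₜ| = 61.070 km

61.1 km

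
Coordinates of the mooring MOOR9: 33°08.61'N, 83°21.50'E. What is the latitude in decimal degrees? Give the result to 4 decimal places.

33° + 8.61′/60 = 33 + 0.14350 = 33.1435°

33.1435°N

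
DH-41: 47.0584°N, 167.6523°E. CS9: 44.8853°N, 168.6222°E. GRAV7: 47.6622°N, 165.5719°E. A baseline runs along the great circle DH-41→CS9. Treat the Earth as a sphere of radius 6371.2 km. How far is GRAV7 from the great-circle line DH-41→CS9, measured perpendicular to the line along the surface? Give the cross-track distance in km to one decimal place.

127.6 km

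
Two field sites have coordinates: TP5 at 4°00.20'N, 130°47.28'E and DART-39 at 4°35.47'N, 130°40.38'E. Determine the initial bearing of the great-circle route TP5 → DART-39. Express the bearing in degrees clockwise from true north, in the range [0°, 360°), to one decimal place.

TP5: φ = +4.00333°, λ = +130.78800°
DART-39: φ = +4.59117°, λ = +130.67300°
Δλ = -0.1150°
y = sin Δλ · cos φ₂ = -0.002001
x = cos φ₁ sin φ₂ − sin φ₁ cos φ₂ cos Δλ = 0.010260
θ = atan2(y, x) = -11.0346° → 348.9654° (mod 360°)

349.0°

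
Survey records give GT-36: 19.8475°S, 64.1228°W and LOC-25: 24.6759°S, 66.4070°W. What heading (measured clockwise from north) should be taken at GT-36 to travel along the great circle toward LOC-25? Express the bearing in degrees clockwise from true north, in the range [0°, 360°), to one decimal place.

Δλ = -2.2842°
y = sin Δλ · cos φ₂ = -0.036217
x = cos φ₁ sin φ₂ − sin φ₁ cos φ₂ cos Δλ = -0.084417
θ = atan2(y, x) = -156.7796° → 203.2204° (mod 360°)

203.2°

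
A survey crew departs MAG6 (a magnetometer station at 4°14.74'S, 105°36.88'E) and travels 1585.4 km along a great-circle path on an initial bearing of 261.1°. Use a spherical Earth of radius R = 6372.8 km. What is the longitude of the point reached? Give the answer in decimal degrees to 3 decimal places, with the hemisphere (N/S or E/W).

91.449°E

MAG6: φ = -4.24567°, λ = +105.61467°
δ = d/R = 1585.4/6372.8 = 0.248776 rad
φ₂ = arcsin(sin φ₁ cos δ + cos φ₁ sin δ cos θ)
   = arcsin(-0.07403·0.96921 + 0.99726·0.24622·-0.15471) = -6.30043°
λ₂ = λ₁ + atan2(sin θ sin δ cos φ₁, cos δ − sin φ₁ sin φ₂) = 91.44870°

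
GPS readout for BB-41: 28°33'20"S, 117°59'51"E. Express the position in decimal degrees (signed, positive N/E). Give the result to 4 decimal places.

lat: 28.5556° S → -28.5556°
lon: 117.9975° E → +117.9975°

-28.5556°, +117.9975°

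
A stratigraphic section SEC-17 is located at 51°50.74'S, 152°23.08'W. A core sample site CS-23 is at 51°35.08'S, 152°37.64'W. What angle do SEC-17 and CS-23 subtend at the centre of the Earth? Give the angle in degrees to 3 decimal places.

SEC-17: φ = -51.84567°, λ = -152.38467°
CS-23: φ = -51.58467°, λ = -152.62733°
Δφ = 0.2610°,  Δλ = -0.2427°
a = sin²(Δφ/2) + cos φ₁ cos φ₂ sin²(Δλ/2) = 0.000007
c = 2·arcsin(√a) = 0.005257 rad = 0.3012°

0.301°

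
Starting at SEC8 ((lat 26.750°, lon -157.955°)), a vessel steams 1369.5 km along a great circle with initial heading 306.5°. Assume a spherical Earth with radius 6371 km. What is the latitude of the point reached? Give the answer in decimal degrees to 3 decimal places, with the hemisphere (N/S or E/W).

δ = d/R = 1369.5/6371 = 0.214958 rad
φ₂ = arcsin(sin φ₁ cos δ + cos φ₁ sin δ cos θ)
   = arcsin(0.45010·0.97699 + 0.89298·0.21331·0.59482) = 33.57585°
λ₂ = λ₁ + atan2(sin θ sin δ cos φ₁, cos δ − sin φ₁ sin φ₂) = -169.83168°

33.576°N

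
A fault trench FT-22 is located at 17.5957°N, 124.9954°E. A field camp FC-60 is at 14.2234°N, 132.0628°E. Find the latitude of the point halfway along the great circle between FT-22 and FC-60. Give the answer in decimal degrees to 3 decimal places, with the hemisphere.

Bx = cos φ₂ cos Δλ = 0.961980,  By = cos φ₂ sin Δλ = 0.119265
φₘ = atan2(sin φ₁ + sin φ₂, √((cos φ₁ + Bx)² + By²)) = 15.93832°
λₘ = λ₁ + atan2(By, cos φ₁ + Bx) = 128.55879°

15.938°N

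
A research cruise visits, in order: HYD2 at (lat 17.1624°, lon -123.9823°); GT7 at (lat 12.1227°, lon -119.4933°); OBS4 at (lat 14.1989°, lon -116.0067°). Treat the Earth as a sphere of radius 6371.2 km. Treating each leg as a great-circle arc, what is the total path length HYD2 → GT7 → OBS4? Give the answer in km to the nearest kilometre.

HYD2→GT7: c = 0.116096 rad, d = 739.67 km
GT7→OBS4: c = 0.069453 rad, d = 442.50 km
Total = 739.67 + 442.50 = 1182.17 km

1182 km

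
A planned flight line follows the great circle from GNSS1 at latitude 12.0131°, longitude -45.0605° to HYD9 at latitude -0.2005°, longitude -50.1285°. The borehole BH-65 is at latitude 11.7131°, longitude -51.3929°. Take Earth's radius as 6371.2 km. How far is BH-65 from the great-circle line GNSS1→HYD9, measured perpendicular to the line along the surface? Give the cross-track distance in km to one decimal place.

625.8 km

δ₁₃ = central angle GNSS1→BH-65 = 0.108285 rad  (haversine)
θ₁₃ = bearing GNSS1→BH-65 = 267.883°,  θ₁₂ = bearing GNSS1→HYD9 = 202.742°
dₓₜ = R·arcsin(sin δ₁₃ · sin(θ₁₃ − θ₁₂)) = 6371.2·arcsin(0.10807·sin(65.141°)) = 625.764 km
|dₓₜ| = 625.764 km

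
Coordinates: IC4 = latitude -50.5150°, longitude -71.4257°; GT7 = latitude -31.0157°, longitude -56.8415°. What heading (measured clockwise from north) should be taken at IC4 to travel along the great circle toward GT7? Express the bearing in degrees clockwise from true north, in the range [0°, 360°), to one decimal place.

Δλ = 14.5842°
y = sin Δλ · cos φ₂ = 0.215801
x = cos φ₁ sin φ₂ − sin φ₁ cos φ₂ cos Δλ = 0.312483
θ = atan2(y, x) = 34.6291° → 34.6291° (mod 360°)

34.6°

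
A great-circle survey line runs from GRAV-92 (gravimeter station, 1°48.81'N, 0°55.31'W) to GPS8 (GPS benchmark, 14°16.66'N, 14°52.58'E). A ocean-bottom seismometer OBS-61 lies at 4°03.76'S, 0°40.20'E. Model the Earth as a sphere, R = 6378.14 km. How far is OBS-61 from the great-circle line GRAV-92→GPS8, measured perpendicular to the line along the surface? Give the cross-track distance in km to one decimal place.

617.5 km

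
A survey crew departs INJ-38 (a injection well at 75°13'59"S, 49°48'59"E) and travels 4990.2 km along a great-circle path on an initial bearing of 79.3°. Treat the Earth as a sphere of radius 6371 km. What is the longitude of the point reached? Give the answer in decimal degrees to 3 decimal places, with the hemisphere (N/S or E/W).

115.913°E

INJ-38: φ = -75.23306°, λ = +49.81639°
δ = d/R = 4990.2/6371 = 0.783268 rad
φ₂ = arcsin(sin φ₁ cos δ + cos φ₁ sin δ cos θ)
   = arcsin(-0.96697·0.70861 + 0.25489·0.70560·0.18567) = -40.67855°
λ₂ = λ₁ + atan2(sin θ sin δ cos φ₁, cos δ − sin φ₁ sin φ₂) = 115.91267°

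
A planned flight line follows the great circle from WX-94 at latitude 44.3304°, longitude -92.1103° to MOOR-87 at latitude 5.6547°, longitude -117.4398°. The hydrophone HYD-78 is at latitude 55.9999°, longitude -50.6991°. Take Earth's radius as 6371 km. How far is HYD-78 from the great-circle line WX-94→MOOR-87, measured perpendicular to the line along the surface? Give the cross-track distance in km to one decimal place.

715.9 km

δ₁₃ = central angle WX-94→HYD-78 = 0.496359 rad  (haversine)
θ₁₃ = bearing WX-94→HYD-78 = 50.959°,  θ₁₂ = bearing WX-94→MOOR-87 = 217.340°
dₓₜ = R·arcsin(sin δ₁₃ · sin(θ₁₃ − θ₁₂)) = 6371·arcsin(0.47623·sin(-166.381°)) = -715.922 km
|dₓₜ| = 715.922 km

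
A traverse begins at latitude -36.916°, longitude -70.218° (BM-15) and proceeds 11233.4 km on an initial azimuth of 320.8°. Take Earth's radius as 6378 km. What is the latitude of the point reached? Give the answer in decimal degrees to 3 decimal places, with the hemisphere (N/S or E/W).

δ = d/R = 11233.4/6378 = 1.761273 rad
φ₂ = arcsin(sin φ₁ cos δ + cos φ₁ sin δ cos θ)
   = arcsin(-0.60064·-0.18933 + 0.79952·0.98191·0.77494) = 46.22761°
λ₂ = λ₁ + atan2(sin θ sin δ cos φ₁, cos δ − sin φ₁ sin φ₂) = -133.99537°

46.228°N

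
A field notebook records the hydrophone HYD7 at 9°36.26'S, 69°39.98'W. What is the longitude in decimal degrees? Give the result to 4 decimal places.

69° + 39.98′/60 = 69 + 0.66633 = 69.6663°

69.6663°W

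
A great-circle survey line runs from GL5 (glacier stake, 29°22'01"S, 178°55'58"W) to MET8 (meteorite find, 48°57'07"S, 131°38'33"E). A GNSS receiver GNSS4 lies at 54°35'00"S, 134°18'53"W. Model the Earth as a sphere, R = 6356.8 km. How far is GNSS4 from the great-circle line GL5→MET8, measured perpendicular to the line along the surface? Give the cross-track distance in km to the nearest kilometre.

4497 km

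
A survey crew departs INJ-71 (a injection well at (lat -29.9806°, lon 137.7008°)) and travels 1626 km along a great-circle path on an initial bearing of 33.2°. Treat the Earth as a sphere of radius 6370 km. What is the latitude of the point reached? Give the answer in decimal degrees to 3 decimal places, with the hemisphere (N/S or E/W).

δ = d/R = 1626/6370 = 0.255259 rad
φ₂ = arcsin(sin φ₁ cos δ + cos φ₁ sin δ cos θ)
   = arcsin(-0.49971·0.96760 + 0.86619·0.25250·0.83676) = -17.48799°
λ₂ = λ₁ + atan2(sin θ sin δ cos φ₁, cos δ − sin φ₁ sin φ₂) = 146.03562°

17.488°S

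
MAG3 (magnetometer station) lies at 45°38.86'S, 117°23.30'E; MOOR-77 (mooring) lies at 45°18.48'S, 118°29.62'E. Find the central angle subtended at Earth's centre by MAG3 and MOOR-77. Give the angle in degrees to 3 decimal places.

0.846°

MAG3: φ = -45.64767°, λ = +117.38833°
MOOR-77: φ = -45.30800°, λ = +118.49367°
Δφ = 0.3397°,  Δλ = 1.1053°
a = sin²(Δφ/2) + cos φ₁ cos φ₂ sin²(Δλ/2) = 0.000055
c = 2·arcsin(√a) = 0.014769 rad = 0.8462°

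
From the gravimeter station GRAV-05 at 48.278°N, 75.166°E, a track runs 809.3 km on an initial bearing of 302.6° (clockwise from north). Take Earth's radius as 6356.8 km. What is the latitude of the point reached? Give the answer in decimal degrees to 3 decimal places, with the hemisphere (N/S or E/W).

δ = d/R = 809.3/6356.8 = 0.127312 rad
φ₂ = arcsin(sin φ₁ cos δ + cos φ₁ sin δ cos θ)
   = arcsin(0.74638·0.99191 + 0.66552·0.12697·0.53877) = 51.80104°
λ₂ = λ₁ + atan2(sin θ sin δ cos φ₁, cos δ − sin φ₁ sin φ₂) = 65.20531°

51.801°N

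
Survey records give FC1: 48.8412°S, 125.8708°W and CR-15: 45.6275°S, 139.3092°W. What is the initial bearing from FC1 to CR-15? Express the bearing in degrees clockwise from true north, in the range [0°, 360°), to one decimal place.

284.4°

Δλ = -13.4384°
y = sin Δλ · cos φ₂ = -0.162522
x = cos φ₁ sin φ₂ − sin φ₁ cos φ₂ cos Δλ = 0.041645
θ = atan2(y, x) = -75.6278° → 284.3722° (mod 360°)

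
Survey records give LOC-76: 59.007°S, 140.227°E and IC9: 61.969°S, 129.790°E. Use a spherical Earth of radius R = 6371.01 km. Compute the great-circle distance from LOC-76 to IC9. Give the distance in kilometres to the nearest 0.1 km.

Δφ = -2.9620°,  Δλ = -10.4370°
a = sin²(Δφ/2) + cos φ₁ cos φ₂ sin²(Δλ/2) = 0.002670
c = 2·arcsin(√a) = 0.103388 rad = 5.9237°
d = R·c = 6371.01 × 0.103388 = 658.7 km

658.7 km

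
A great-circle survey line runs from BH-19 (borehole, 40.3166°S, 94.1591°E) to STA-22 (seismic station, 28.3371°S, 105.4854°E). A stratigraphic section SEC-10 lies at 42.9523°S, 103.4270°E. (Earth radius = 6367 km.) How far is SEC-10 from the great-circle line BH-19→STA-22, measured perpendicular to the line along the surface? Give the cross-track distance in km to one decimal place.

784.9 km

δ₁₃ = central angle BH-19→SEC-10 = 0.129264 rad  (haversine)
θ₁₃ = bearing BH-19→SEC-10 = 113.872°,  θ₁₂ = bearing BH-19→STA-22 = 41.342°
dₓₜ = R·arcsin(sin δ₁₃ · sin(θ₁₃ − θ₁₂)) = 6367·arcsin(0.12890·sin(72.530°)) = 784.861 km
|dₓₜ| = 784.861 km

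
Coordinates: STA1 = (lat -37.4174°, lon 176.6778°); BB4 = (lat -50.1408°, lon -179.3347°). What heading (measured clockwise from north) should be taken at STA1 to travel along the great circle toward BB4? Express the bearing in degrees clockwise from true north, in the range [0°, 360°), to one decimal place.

168.6°

Δλ = 3.9875°
y = sin Δλ · cos φ₂ = 0.044568
x = cos φ₁ sin φ₂ − sin φ₁ cos φ₂ cos Δλ = -0.221187
θ = atan2(y, x) = 168.6078° → 168.6078° (mod 360°)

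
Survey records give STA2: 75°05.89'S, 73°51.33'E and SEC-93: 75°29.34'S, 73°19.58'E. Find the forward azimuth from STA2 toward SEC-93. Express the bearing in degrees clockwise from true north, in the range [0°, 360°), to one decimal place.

STA2: φ = -75.09817°, λ = +73.85550°
SEC-93: φ = -75.48900°, λ = +73.32633°
Δλ = -0.5292°
y = sin Δλ · cos φ₂ = -0.002314
x = cos φ₁ sin φ₂ − sin φ₁ cos φ₂ cos Δλ = -0.006832
θ = atan2(y, x) = -161.2868° → 198.7132° (mod 360°)

198.7°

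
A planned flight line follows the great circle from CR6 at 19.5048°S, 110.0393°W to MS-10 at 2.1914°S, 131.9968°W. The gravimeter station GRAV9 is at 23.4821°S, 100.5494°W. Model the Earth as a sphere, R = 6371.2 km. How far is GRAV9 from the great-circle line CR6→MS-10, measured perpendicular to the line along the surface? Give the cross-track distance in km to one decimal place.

δ₁₃ = central angle CR6→GRAV9 = 0.168961 rad  (haversine)
θ₁₃ = bearing CR6→GRAV9 = 115.938°,  θ₁₂ = bearing CR6→MS-10 = 306.193°
dₓₜ = R·arcsin(sin δ₁₃ · sin(θ₁₃ − θ₁₂)) = 6371.2·arcsin(0.16816·sin(-190.255°)) = 190.764 km
|dₓₜ| = 190.764 km

190.8 km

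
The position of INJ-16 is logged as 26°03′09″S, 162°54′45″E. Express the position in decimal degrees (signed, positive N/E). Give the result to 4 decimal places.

-26.0525°, +162.9125°

lat: 26.0525° S → -26.0525°
lon: 162.9125° E → +162.9125°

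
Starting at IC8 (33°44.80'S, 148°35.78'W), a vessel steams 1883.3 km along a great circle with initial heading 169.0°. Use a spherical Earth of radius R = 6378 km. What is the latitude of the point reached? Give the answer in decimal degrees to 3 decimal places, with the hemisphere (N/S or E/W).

IC8: φ = -33.74667°, λ = -148.59633°
δ = d/R = 1883.3/6378 = 0.295281 rad
φ₂ = arcsin(sin φ₁ cos δ + cos φ₁ sin δ cos θ)
   = arcsin(-0.55552·0.95672 + 0.83150·0.29101·-0.98163) = -50.26484°
λ₂ = λ₁ + atan2(sin θ sin δ cos φ₁, cos δ − sin φ₁ sin φ₂) = -143.61310°

50.265°S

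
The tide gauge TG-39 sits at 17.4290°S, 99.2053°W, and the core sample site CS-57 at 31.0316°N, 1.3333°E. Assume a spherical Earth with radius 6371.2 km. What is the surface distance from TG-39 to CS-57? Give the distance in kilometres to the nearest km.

Δφ = 48.4606°,  Δλ = 100.5386°
a = sin²(Δφ/2) + cos φ₁ cos φ₂ sin²(Δλ/2) = 0.651967
c = 2·arcsin(√a) = 1.879616 rad = 107.6941°
d = R·c = 6371.2 × 1.879616 = 11975.4 km

11975 km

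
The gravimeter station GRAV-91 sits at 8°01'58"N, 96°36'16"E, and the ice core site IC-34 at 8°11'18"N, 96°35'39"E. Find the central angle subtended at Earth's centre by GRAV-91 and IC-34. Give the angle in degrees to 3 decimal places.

GRAV-91: φ = +8.03278°, λ = +96.60444°
IC-34: φ = +8.18833°, λ = +96.59417°
Δφ = 0.1556°,  Δλ = -0.0103°
a = sin²(Δφ/2) + cos φ₁ cos φ₂ sin²(Δλ/2) = 0.000002
c = 2·arcsin(√a) = 0.002721 rad = 0.1559°

0.156°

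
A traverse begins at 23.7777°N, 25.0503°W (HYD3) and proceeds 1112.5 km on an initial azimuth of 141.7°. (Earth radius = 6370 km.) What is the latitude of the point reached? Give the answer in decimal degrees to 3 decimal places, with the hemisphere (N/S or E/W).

15.799°N

δ = d/R = 1112.5/6370 = 0.174647 rad
φ₂ = arcsin(sin φ₁ cos δ + cos φ₁ sin δ cos θ)
   = arcsin(0.40319·0.98479 + 0.91512·0.17376·-0.78478) = 15.79926°
λ₂ = λ₁ + atan2(sin θ sin δ cos φ₁, cos δ − sin φ₁ sin φ₂) = -18.62422°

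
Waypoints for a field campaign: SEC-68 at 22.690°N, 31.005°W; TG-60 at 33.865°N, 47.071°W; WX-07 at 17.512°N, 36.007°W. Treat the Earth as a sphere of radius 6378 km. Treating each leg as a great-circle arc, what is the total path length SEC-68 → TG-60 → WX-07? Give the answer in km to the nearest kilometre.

SEC-68→TG-60: c = 0.313957 rad, d = 2002.42 km
TG-60→WX-07: c = 0.333730 rad, d = 2128.53 km
Total = 2002.42 + 2128.53 = 4130.94 km

4131 km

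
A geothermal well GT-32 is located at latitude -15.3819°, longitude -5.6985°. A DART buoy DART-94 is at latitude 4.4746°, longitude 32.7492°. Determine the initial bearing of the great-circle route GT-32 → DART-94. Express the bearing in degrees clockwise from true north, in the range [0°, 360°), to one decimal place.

65.5°

Δλ = 38.4477°
y = sin Δλ · cos φ₂ = 0.619905
x = cos φ₁ sin φ₂ − sin φ₁ cos φ₂ cos Δλ = 0.282328
θ = atan2(y, x) = 65.5137° → 65.5137° (mod 360°)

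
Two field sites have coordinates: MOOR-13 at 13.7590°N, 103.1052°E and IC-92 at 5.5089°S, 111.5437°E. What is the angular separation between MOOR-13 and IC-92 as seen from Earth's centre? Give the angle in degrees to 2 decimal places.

21.01°

Δφ = -19.2679°,  Δλ = 8.4385°
a = sin²(Δφ/2) + cos φ₁ cos φ₂ sin²(Δλ/2) = 0.033240
c = 2·arcsin(√a) = 0.366690 rad = 21.0098°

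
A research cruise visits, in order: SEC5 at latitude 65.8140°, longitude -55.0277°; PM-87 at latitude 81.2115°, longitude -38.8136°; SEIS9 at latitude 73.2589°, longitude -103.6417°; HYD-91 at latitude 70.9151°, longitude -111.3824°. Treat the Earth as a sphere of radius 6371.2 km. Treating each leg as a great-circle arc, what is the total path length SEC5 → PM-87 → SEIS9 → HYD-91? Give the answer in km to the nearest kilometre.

SEC5→PM-87: c = 0.277960 rad, d = 1770.94 km
PM-87→SEIS9: c = 0.265002 rad, d = 1688.38 km
SEIS9→HYD-91: c = 0.058228 rad, d = 370.98 km
Total = 1770.94 + 1688.38 + 370.98 = 3830.31 km

3830 km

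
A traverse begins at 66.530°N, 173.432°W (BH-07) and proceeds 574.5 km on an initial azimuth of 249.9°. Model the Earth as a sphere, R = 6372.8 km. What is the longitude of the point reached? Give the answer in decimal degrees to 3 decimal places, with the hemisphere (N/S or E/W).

175.318°E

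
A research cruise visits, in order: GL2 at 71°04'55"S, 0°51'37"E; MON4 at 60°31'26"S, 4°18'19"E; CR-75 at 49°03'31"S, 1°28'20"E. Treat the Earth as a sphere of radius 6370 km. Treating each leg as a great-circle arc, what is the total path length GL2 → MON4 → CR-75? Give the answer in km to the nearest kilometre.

2471 km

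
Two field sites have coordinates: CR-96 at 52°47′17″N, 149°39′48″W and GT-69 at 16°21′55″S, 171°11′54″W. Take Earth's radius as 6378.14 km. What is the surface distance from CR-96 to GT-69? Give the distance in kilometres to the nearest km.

7972 km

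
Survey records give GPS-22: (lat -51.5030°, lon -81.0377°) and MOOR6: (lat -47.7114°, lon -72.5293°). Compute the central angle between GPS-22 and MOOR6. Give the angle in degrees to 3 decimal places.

6.685°

Δφ = 3.7916°,  Δλ = 8.5084°
a = sin²(Δφ/2) + cos φ₁ cos φ₂ sin²(Δλ/2) = 0.003399
c = 2·arcsin(√a) = 0.116672 rad = 6.6848°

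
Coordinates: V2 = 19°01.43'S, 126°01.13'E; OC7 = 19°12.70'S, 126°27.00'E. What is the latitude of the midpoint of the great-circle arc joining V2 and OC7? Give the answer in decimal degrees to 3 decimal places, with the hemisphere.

19.118°S

V2: φ = -19.02383°, λ = +126.01883°
OC7: φ = -19.21167°, λ = +126.45000°
Bx = cos φ₂ cos Δλ = 0.944283,  By = cos φ₂ sin Δλ = 0.007106
φₘ = atan2(sin φ₁ + sin φ₂, √((cos φ₁ + Bx)² + By²)) = -19.11788°
λₘ = λ₁ + atan2(By, cos φ₁ + Bx) = 126.23429°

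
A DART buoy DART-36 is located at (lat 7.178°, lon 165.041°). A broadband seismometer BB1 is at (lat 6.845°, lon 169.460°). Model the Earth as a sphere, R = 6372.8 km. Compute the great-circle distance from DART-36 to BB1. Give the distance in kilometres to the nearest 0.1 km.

Δφ = -0.3330°,  Δλ = 4.4190°
a = sin²(Δφ/2) + cos φ₁ cos φ₂ sin²(Δλ/2) = 0.001473
c = 2·arcsin(√a) = 0.076769 rad = 4.3986°
d = R·c = 6372.8 × 0.076769 = 489.2 km

489.2 km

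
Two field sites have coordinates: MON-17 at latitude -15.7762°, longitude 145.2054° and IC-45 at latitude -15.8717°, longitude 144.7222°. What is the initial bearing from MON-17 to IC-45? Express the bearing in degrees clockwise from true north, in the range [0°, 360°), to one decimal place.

Δλ = -0.4832°
y = sin Δλ · cos φ₂ = -0.008112
x = cos φ₁ sin φ₂ − sin φ₁ cos φ₂ cos Δλ = -0.001676
θ = atan2(y, x) = -101.6743° → 258.3257° (mod 360°)

258.3°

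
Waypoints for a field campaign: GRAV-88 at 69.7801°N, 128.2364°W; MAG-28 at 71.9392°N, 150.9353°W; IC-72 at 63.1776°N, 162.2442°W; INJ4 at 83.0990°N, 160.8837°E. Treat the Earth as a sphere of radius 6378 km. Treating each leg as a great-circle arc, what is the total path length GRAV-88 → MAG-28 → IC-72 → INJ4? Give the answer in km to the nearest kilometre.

GRAV-88→MAG-28: c = 0.134335 rad, d = 856.79 km
MAG-28→IC-72: c = 0.169824 rad, d = 1083.14 km
IC-72→INJ4: c = 0.378239 rad, d = 2412.41 km
Total = 856.79 + 1083.14 + 2412.41 = 4352.33 km

4352 km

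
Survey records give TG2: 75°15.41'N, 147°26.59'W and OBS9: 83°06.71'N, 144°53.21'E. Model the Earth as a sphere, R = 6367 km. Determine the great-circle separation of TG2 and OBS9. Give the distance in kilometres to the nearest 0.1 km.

TG2: φ = +75.25683°, λ = -147.44317°
OBS9: φ = +83.11183°, λ = +144.88683°
Δφ = 7.8550°,  Δλ = -67.6700°
a = sin²(Δφ/2) + cos φ₁ cos φ₂ sin²(Δλ/2) = 0.014154
c = 2·arcsin(√a) = 0.238505 rad = 13.6653°
d = R·c = 6367 × 0.238505 = 1518.6 km

1518.6 km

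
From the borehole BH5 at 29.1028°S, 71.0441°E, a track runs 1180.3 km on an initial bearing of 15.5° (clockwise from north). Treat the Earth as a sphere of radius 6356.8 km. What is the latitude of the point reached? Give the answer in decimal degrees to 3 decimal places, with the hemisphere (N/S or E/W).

18.819°S

δ = d/R = 1180.3/6356.8 = 0.185675 rad
φ₂ = arcsin(sin φ₁ cos δ + cos φ₁ sin δ cos θ)
   = arcsin(-0.48638·0.98281 + 0.87375·0.18461·0.96363) = -18.81913°
λ₂ = λ₁ + atan2(sin θ sin δ cos φ₁, cos δ − sin φ₁ sin φ₂) = 74.03178°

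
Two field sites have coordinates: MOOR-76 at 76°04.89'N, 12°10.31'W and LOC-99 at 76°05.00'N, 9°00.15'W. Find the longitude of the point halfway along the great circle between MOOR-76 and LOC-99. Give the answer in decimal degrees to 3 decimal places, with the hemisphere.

10.587°W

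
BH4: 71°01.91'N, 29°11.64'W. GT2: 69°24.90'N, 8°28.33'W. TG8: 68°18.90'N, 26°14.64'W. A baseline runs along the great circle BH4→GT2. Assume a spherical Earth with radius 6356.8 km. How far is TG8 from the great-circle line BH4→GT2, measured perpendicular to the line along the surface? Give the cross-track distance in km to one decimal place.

291.5 km

BH4: φ = +71.03183°, λ = -29.19400°
GT2: φ = +69.41500°, λ = -8.47217°
TG8: φ = +68.31500°, λ = -26.24400°
δ₁₃ = central angle BH4→TG8 = 0.050664 rad  (haversine)
θ₁₃ = bearing BH4→TG8 = 157.945°,  θ₁₂ = bearing BH4→GT2 = 93.085°
dₓₜ = R·arcsin(sin δ₁₃ · sin(θ₁₃ − θ₁₂)) = 6356.8·arcsin(0.05064·sin(64.860°)) = 291.532 km
|dₓₜ| = 291.532 km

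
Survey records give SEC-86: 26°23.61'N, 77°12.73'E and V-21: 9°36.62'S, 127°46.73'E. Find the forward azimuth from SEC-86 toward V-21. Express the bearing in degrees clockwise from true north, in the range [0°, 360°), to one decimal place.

119.3°

SEC-86: φ = +26.39350°, λ = +77.21217°
V-21: φ = -9.61033°, λ = +127.77883°
Δλ = 50.5667°
y = sin Δλ · cos φ₂ = 0.761525
x = cos φ₁ sin φ₂ − sin φ₁ cos φ₂ cos Δλ = -0.427941
θ = atan2(y, x) = 119.3339° → 119.3339° (mod 360°)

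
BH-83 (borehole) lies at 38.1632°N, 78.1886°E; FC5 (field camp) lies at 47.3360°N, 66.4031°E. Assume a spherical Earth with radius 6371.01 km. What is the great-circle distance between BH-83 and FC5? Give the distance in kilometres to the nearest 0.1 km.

Δφ = 9.1728°,  Δλ = -11.7855°
a = sin²(Δφ/2) + cos φ₁ cos φ₂ sin²(Δλ/2) = 0.012010
c = 2·arcsin(√a) = 0.219625 rad = 12.5836°
d = R·c = 6371.01 × 0.219625 = 1399.2 km

1399.2 km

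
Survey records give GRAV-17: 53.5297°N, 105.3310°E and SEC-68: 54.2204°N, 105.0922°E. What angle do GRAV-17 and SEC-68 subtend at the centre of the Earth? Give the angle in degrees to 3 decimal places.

Δφ = 0.6907°,  Δλ = -0.2388°
a = sin²(Δφ/2) + cos φ₁ cos φ₂ sin²(Δλ/2) = 0.000038
c = 2·arcsin(√a) = 0.012303 rad = 0.7049°

0.705°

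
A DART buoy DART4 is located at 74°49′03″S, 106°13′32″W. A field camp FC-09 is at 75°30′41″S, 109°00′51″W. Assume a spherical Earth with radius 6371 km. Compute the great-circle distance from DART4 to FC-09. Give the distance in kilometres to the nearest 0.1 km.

DART4: φ = -74.81750°, λ = -106.22556°
FC-09: φ = -75.51139°, λ = -109.01417°
Δφ = -0.6939°,  Δλ = -2.7886°
a = sin²(Δφ/2) + cos φ₁ cos φ₂ sin²(Δλ/2) = 0.000075
c = 2·arcsin(√a) = 0.017374 rad = 0.9955°
d = R·c = 6371 × 0.017374 = 110.7 km

110.7 km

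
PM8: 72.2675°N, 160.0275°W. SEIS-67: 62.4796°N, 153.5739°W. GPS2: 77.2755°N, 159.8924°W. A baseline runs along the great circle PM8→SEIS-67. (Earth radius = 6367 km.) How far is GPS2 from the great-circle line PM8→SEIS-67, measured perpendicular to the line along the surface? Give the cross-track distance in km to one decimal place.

168.0 km

δ₁₃ = central angle PM8→GPS2 = 0.087408 rad  (haversine)
θ₁₃ = bearing PM8→GPS2 = 0.341°,  θ₁₂ = bearing PM8→SEIS-67 = 162.745°
dₓₜ = R·arcsin(sin δ₁₃ · sin(θ₁₃ − θ₁₂)) = 6367·arcsin(0.08730·sin(-162.405°)) = -168.040 km
|dₓₜ| = 168.040 km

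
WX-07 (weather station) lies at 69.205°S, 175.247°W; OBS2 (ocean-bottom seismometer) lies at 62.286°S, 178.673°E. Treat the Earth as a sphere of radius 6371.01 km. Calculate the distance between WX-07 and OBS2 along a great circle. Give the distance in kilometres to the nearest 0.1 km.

Δφ = 6.9190°,  Δλ = -6.0800°
a = sin²(Δφ/2) + cos φ₁ cos φ₂ sin²(Δλ/2) = 0.004106
c = 2·arcsin(√a) = 0.128238 rad = 7.3475°
d = R·c = 6371.01 × 0.128238 = 817.0 km

817.0 km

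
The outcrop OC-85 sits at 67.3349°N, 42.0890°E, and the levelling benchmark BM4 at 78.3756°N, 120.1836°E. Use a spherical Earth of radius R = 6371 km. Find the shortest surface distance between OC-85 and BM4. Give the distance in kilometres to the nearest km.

2568 km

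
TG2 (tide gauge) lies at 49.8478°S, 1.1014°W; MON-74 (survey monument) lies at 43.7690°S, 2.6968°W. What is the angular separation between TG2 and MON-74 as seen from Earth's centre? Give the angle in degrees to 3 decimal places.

Δφ = 6.0788°,  Δλ = -1.5954°
a = sin²(Δφ/2) + cos φ₁ cos φ₂ sin²(Δλ/2) = 0.002902
c = 2·arcsin(√a) = 0.107786 rad = 6.1757°

6.176°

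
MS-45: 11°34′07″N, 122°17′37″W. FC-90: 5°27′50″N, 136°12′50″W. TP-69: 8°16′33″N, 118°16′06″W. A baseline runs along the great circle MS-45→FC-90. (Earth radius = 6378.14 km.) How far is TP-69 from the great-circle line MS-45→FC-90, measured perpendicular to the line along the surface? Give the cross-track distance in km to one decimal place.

506.9 km

MS-45: φ = +11.56861°, λ = -122.29361°
FC-90: φ = +5.46389°, λ = -136.21389°
TP-69: φ = +8.27583°, λ = -118.26833°
δ₁₃ = central angle MS-45→TP-69 = 0.089947 rad  (haversine)
θ₁₃ = bearing MS-45→TP-69 = 129.345°,  θ₁₂ = bearing MS-45→FC-90 = 247.237°
dₓₜ = R·arcsin(sin δ₁₃ · sin(θ₁₃ − θ₁₂)) = 6378.14·arcsin(0.08983·sin(-117.892°)) = -506.896 km
|dₓₜ| = 506.896 km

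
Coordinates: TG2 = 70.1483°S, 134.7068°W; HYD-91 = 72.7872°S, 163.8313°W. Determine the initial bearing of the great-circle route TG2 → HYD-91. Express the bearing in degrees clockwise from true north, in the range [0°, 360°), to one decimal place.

240.6°

Δλ = -29.1245°
y = sin Δλ · cos φ₂ = -0.144028
x = cos φ₁ sin φ₂ − sin φ₁ cos φ₂ cos Δλ = -0.081233
θ = atan2(y, x) = -119.4234° → 240.5766° (mod 360°)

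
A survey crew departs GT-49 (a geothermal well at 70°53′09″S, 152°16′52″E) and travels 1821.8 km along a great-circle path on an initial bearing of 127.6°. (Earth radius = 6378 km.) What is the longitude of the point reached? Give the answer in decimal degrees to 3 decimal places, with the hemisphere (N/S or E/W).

151.923°W

GT-49: φ = -70.88583°, λ = +152.28111°
δ = d/R = 1821.8/6378 = 0.285638 rad
φ₂ = arcsin(sin φ₁ cos δ + cos φ₁ sin δ cos θ)
   = arcsin(-0.94487·0.95948 + 0.32745·0.28177·-0.61015) = -74.33980°
λ₂ = λ₁ + atan2(sin θ sin δ cos φ₁, cos δ − sin φ₁ sin φ₂) = -151.92341°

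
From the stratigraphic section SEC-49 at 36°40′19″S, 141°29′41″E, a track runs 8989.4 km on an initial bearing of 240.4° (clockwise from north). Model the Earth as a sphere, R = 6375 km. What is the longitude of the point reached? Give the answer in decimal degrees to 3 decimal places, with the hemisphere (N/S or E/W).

40.750°E

SEC-49: φ = -36.67194°, λ = +141.49472°
δ = d/R = 8989.4/6375 = 1.410102 rad
φ₂ = arcsin(sin φ₁ cos δ + cos φ₁ sin δ cos θ)
   = arcsin(-0.59723·0.16000 + 0.80207·0.98712·-0.49394) = -29.11934°
λ₂ = λ₁ + atan2(sin θ sin δ cos φ₁, cos δ − sin φ₁ sin φ₂) = 40.75041°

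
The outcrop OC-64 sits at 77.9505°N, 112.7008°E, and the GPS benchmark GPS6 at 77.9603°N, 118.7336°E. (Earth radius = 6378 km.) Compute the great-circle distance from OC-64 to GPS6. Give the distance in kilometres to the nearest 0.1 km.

Δφ = 0.0098°,  Δλ = 6.0328°
a = sin²(Δφ/2) + cos φ₁ cos φ₂ sin²(Δλ/2) = 0.000121
c = 2·arcsin(√a) = 0.021963 rad = 1.2584°
d = R·c = 6378 × 0.021963 = 140.1 km

140.1 km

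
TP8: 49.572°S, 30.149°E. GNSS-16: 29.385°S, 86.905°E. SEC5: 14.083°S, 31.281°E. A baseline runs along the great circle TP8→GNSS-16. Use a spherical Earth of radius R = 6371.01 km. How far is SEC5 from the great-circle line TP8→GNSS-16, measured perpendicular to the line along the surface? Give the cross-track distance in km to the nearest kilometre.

3927 km

δ₁₃ = central angle TP8→SEC5 = 0.619611 rad  (haversine)
θ₁₃ = bearing TP8→SEC5 = 1.891°,  θ₁₂ = bearing TP8→GNSS-16 = 86.434°
dₓₜ = R·arcsin(sin δ₁₃ · sin(θ₁₃ − θ₁₂)) = 6371.01·arcsin(0.58072·sin(-84.543°)) = -3926.976 km
|dₓₜ| = 3926.976 km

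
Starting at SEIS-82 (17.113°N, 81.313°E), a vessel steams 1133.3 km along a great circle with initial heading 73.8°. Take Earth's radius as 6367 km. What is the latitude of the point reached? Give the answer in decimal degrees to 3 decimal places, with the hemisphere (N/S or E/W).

19.683°N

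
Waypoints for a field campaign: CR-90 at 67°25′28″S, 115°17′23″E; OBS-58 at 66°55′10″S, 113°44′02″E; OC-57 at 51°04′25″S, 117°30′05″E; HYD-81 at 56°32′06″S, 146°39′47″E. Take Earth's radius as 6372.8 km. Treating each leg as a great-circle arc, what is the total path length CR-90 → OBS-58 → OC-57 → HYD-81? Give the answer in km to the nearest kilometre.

CR-90: φ = -67.42444°, λ = +115.28972°
OBS-58: φ = -66.91944°, λ = +113.73389°
OC-57: φ = -51.07361°, λ = +117.50139°
HYD-81: φ = -56.53500°, λ = +146.66306°
CR-90→OBS-58: c = 0.013735 rad, d = 87.53 km
OBS-58→OC-57: c = 0.278505 rad, d = 1774.86 km
OC-57→HYD-81: c = 0.312577 rad, d = 1991.99 km
Total = 87.53 + 1774.86 + 1991.99 = 3854.37 km

3854 km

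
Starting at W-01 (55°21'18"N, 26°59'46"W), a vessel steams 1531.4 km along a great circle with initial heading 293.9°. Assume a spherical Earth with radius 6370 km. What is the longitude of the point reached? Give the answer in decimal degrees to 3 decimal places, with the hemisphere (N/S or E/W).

W-01: φ = +55.35500°, λ = -26.99611°
δ = d/R = 1531.4/6370 = 0.240408 rad
φ₂ = arcsin(sin φ₁ cos δ + cos φ₁ sin δ cos θ)
   = arcsin(0.82269·0.97124 + 0.56849·0.23810·0.40514) = 58.63501°
λ₂ = λ₁ + atan2(sin θ sin δ cos φ₁, cos δ − sin φ₁ sin φ₂) = -51.71892°

51.719°W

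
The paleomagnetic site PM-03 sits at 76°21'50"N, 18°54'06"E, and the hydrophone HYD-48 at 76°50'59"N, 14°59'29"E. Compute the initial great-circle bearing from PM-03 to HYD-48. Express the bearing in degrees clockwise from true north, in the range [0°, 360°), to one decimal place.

PM-03: φ = +76.36389°, λ = +18.90167°
HYD-48: φ = +76.84972°, λ = +14.99139°
Δλ = -3.9103°
y = sin Δλ · cos φ₂ = -0.015515
x = cos φ₁ sin φ₂ − sin φ₁ cos φ₂ cos Δλ = 0.008994
θ = atan2(y, x) = -59.8987° → 300.1013° (mod 360°)

300.1°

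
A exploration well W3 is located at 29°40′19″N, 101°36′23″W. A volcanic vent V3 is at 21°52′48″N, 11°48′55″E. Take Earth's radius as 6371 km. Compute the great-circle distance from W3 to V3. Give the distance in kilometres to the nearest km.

10877 km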